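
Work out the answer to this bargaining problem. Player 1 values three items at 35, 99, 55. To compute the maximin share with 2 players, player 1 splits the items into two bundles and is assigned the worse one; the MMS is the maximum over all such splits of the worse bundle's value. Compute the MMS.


Step 1: Item values = 35, 99, 55
Step 2: Enumerate all 2-bundle partitions and take the smaller bundle:
  Partition 1: {35} vs {99,55} -> bundles 35, 154; min = 35
  Partition 2: {99} vs {35,55} -> bundles 99, 90; min = 90
  Partition 3: {55} vs {35,99} -> bundles 55, 134; min = 55
Step 3: MMS = max(35, 90, 55) = 90

90


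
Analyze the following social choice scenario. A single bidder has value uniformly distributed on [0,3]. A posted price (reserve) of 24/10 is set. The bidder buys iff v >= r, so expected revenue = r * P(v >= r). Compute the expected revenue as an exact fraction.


Step 1: Posted price r = 12/5, value support [0,3]
Step 2: P(v >= r) = (3 - 12/5)/3 = 1/5
Step 3: Expected revenue = r * P(v >= r) = 12/5 * 1/5
Step 4: Revenue = 12/25

12/25


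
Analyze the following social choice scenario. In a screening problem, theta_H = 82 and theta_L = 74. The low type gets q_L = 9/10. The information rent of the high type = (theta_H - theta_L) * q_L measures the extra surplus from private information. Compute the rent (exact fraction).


Step 1: theta_H - theta_L = 82 - 74 = 8
Step 2: Information rent = (theta_H - theta_L) * q_L
Step 3: = 8 * 9/10
Step 4: = 36/5

36/5


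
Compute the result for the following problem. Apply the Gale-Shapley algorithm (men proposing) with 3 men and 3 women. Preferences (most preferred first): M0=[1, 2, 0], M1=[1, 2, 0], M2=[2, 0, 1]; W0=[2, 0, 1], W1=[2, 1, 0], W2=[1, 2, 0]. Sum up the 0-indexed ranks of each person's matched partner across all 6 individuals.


Step 1: Run Gale-Shapley (men propose, women hold best offer):
  M0 proposes to W1; she accepts
  M1 proposes to W1; she switches from M0
  M2 proposes to W2; she accepts
  M0 proposes to W2; rejected
  M0 proposes to W0; she accepts
Step 2: Final matching: W0-M0, W1-M1, W2-M2
Step 3: 0-indexed ranks (man's rank of his match, then woman's): 2 + 1 + 0 + 1 + 0 + 1
Step 4: Total rank sum = 5

5


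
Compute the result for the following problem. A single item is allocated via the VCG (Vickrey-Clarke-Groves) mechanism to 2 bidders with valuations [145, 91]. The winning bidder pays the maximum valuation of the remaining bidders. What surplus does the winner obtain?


Step 1: The winner is the agent with the highest value: agent 0 with value 145
Step 2: Values of other agents: [91]
Step 3: VCG payment = max of others' values = 91
Step 4: Surplus = 145 - 91 = 54

54


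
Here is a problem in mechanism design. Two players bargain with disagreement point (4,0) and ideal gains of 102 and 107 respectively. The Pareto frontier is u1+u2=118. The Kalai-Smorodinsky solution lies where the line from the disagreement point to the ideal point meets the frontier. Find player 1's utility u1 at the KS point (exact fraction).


Step 1: At the KS point, (u1-d1)/r1 = (u2-d2)/r2 = t and u1+u2 = 118
Step 2: u1 = d1 + r1*t and u2 = d2 + r2*t, so (d1 + r1*t) + (d2 + r2*t) = 118
Step 3: t = (118 - 4 - 0)/(102 + 107) = 114/209 = 6/11
Step 4: u1 = d1 + r1*t = 4 + 102 * 6/11 = 656/11
Step 5: (Check: u2 = d2 + r2*t = 642/11; u1+u2 = 656/11 + 642/11 = 118, on the frontier.)

656/11


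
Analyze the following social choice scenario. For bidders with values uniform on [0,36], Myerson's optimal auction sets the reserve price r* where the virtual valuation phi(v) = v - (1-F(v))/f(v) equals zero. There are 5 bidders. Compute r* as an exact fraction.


Step 1: For U[0,36], F(v) = v/36 and f(v) = 1/36
Step 2: phi(v) = v - (1 - v/36)/(1/36) = v - (36 - v) = 2v - 36
Step 3: Set phi(r*) = 0: 2r* - 36 = 0
Step 4: r* = 36/2 = 18 (the number of bidders n = 5 does not enter)

18


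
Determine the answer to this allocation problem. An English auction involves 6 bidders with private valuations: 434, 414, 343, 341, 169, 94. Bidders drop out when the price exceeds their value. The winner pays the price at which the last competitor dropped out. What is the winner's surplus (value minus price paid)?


Step 1: Identify the highest value: 434
Step 2: Identify the second-highest value: 414
Step 3: The final price = second-highest value = 414
Step 4: Surplus = 434 - 414 = 20

20


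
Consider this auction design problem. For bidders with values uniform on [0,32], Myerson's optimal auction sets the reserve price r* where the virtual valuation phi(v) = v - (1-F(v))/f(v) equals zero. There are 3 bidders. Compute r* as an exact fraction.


Step 1: For U[0,32], F(v) = v/32 and f(v) = 1/32
Step 2: phi(v) = v - (1 - v/32)/(1/32) = v - (32 - v) = 2v - 32
Step 3: Set phi(r*) = 0: 2r* - 32 = 0
Step 4: r* = 32/2 = 16 (the number of bidders n = 3 does not enter)

16


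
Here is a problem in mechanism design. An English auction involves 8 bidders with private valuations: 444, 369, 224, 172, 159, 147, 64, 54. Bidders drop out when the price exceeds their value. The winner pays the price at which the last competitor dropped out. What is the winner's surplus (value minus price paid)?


Step 1: Identify the highest value: 444
Step 2: Identify the second-highest value: 369
Step 3: The final price = second-highest value = 369
Step 4: Surplus = 444 - 369 = 75

75


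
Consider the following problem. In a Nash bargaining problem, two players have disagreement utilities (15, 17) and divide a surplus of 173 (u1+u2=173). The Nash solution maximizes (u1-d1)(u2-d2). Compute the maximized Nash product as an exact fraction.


Step 1: The Nash solution splits surplus symmetrically above the disagreement point
Step 2: u1 = (total + d1 - d2)/2 = (173 + 15 - 17)/2 = 171/2
Step 3: u2 = (total - d1 + d2)/2 = (173 - 15 + 17)/2 = 175/2
Step 4: Nash product = (171/2 - 15) * (175/2 - 17)
Step 5: = 141/2 * 141/2 = 19881/4

19881/4


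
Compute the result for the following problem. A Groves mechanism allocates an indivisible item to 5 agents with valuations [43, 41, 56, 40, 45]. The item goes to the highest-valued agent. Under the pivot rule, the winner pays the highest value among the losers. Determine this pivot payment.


Step 1: The efficient winner is agent 2 with value 56
Step 2: Other agents' values: [43, 41, 40, 45]
Step 3: Pivot payment = max(others) = 45
Step 4: The winner pays 45

45


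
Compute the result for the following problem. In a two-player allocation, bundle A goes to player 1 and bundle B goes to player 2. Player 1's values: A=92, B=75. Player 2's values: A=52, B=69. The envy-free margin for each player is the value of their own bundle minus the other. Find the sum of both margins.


Step 1: Player 1's margin = v1(A) - v1(B) = 92 - 75 = 17
Step 2: Player 2's margin = v2(B) - v2(A) = 69 - 52 = 17
Step 3: Total margin = 17 + 17 = 34

34


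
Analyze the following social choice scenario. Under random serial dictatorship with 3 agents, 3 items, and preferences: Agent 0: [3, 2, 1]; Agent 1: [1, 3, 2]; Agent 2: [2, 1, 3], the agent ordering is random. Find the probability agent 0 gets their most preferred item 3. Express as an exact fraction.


Step 1: Agent 0 wants item 3
Step 2: There are 6 possible orderings of agents
Step 3: In 6 orderings, agent 0 gets item 3
Step 4: Probability = 6/6 = 1

1


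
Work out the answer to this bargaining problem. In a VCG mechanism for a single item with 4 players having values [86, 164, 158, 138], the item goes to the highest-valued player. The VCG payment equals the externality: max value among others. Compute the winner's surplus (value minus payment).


Step 1: The winner is the agent with the highest value: agent 1 with value 164
Step 2: Values of other agents: [86, 158, 138]
Step 3: VCG payment = max of others' values = 158
Step 4: Surplus = 164 - 158 = 6

6


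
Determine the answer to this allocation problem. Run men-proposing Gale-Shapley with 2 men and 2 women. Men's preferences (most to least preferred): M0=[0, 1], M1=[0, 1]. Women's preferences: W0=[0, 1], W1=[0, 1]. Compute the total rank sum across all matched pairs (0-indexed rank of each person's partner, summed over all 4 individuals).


Step 1: Run Gale-Shapley (men propose, women hold best offer):
  M0 proposes to W0; she accepts
  M1 proposes to W0; rejected
  M1 proposes to W1; she accepts
Step 2: Final matching: W0-M0, W1-M1
Step 3: 0-indexed ranks (man's rank of his match, then woman's): 0 + 0 + 1 + 1
Step 4: Total rank sum = 2

2


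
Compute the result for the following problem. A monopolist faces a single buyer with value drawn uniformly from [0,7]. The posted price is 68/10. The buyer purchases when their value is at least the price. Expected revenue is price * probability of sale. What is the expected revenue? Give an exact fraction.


Step 1: Posted price r = 34/5, value support [0,7]
Step 2: P(v >= r) = (7 - 34/5)/7 = 1/35
Step 3: Expected revenue = r * P(v >= r) = 34/5 * 1/35
Step 4: Revenue = 34/175

34/175


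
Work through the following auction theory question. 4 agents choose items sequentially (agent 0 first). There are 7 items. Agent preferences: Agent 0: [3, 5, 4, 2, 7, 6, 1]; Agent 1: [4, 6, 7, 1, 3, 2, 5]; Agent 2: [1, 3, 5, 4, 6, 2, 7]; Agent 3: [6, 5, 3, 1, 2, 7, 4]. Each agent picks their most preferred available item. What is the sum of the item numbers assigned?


Step 1: Agent 0 picks item 3
Step 2: Agent 1 picks item 4
Step 3: Agent 2 picks item 1
Step 4: Agent 3 picks item 6
Step 5: Sum = 3 + 4 + 1 + 6 = 14

14


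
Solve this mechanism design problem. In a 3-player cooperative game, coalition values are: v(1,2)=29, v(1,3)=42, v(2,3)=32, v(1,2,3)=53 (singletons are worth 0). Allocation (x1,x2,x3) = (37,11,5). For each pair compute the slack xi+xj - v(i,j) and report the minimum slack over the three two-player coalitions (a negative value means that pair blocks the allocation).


Step 1: Slack for coalition (1,2): x1+x2 - v12 = 48 - 29 = 19
Step 2: Slack for coalition (1,3): x1+x3 - v13 = 42 - 42 = 0
Step 3: Slack for coalition (2,3): x2+x3 - v23 = 16 - 32 = -16
Step 4: Minimum slack = min(19, 0, -16) = -16, attained by (2,3); coalition (2,3) can block (slack < 0), so the allocation is not in the core

-16


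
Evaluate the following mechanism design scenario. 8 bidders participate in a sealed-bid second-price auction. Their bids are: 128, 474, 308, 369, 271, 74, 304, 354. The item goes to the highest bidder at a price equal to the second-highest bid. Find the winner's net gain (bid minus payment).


Step 1: Sort bids in descending order: 474, 369, 354, 308, 304, 271, 128, 74
Step 2: The winning bid is the highest: 474
Step 3: The payment equals the second-highest bid: 369
Step 4: Surplus = winner's bid - payment = 474 - 369 = 105

105


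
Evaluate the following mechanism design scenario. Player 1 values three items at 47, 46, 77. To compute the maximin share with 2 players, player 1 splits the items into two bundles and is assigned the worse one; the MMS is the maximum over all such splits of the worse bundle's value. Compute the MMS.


Step 1: Item values = 47, 46, 77
Step 2: Enumerate all 2-bundle partitions and take the smaller bundle:
  Partition 1: {47} vs {46,77} -> bundles 47, 123; min = 47
  Partition 2: {46} vs {47,77} -> bundles 46, 124; min = 46
  Partition 3: {77} vs {47,46} -> bundles 77, 93; min = 77
Step 3: MMS = max(47, 46, 77) = 77

77


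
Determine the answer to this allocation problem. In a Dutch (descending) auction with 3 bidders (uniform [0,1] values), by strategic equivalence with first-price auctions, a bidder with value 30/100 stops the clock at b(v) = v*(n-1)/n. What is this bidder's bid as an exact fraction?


Step 1: Dutch auctions are strategically equivalent to first-price auctions
Step 2: The equilibrium bid is b(v) = v*(n-1)/n
Step 3: b = 3/10 * 2/3
Step 4: b = 1/5

1/5


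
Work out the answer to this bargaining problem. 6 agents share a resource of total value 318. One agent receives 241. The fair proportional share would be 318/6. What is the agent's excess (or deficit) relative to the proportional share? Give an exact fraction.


Step 1: Proportional share = 318/6 = 53
Step 2: Agent's actual allocation = 241
Step 3: Excess = 241 - 53 = 188

188


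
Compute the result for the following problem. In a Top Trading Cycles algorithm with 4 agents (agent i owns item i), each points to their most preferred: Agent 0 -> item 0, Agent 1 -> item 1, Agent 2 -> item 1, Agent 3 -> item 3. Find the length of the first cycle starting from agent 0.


Step 1: Trace the pointer graph from agent 0: 0 -> 0
Step 2: A cycle is detected when we revisit agent 0
Step 3: The cycle is: 0 -> 0
Step 4: Cycle length = 1

1


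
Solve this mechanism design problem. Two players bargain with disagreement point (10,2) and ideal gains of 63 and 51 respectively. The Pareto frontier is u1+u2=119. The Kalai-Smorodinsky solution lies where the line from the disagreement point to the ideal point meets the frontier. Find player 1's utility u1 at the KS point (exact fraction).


Step 1: At the KS point, (u1-d1)/r1 = (u2-d2)/r2 = t and u1+u2 = 119
Step 2: u1 = d1 + r1*t and u2 = d2 + r2*t, so (d1 + r1*t) + (d2 + r2*t) = 119
Step 3: t = (119 - 10 - 2)/(63 + 51) = 107/114
Step 4: u1 = d1 + r1*t = 10 + 63 * 107/114 = 2627/38
Step 5: (Check: u2 = d2 + r2*t = 1895/38; u1+u2 = 2627/38 + 1895/38 = 119, on the frontier.)

2627/38


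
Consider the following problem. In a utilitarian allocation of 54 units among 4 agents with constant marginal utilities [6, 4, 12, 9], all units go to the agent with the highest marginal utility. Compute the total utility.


Step 1: The marginal utilities are [6, 4, 12, 9]
Step 2: The highest marginal utility is 12
Step 3: All 54 units go to that agent
Step 4: Total utility = 12 * 54 = 648

648


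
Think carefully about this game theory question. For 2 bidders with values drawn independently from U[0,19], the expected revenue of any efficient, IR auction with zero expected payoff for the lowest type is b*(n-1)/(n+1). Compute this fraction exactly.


Step 1: By Revenue Equivalence, expected revenue = b*(n-1)/(n+1)
Step 2: Substituting n = 2, b = 19
Step 3: Revenue = 19*(2-1)/(2+1) = 19*1/3
Step 4: Revenue = 19/3

19/3


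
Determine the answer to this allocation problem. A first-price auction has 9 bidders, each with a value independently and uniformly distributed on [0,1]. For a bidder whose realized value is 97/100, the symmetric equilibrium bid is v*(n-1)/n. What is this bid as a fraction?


Step 1: The symmetric BNE bidding function is b(v) = v * (n-1) / n
Step 2: Substitute v = 97/100 and n = 9
Step 3: b = 97/100 * 8/9
Step 4: b = 194/225

194/225


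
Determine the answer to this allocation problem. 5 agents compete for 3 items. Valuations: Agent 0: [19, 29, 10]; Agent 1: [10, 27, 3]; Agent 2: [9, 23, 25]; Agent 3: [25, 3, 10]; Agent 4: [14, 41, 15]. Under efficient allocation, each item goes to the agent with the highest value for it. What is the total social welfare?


Step 1: For each item, find the maximum value among all agents.
Step 2: Item 0 -> Agent 3 (value 25)
Step 3: Item 1 -> Agent 4 (value 41)
Step 4: Item 2 -> Agent 2 (value 25)
Step 5: Total welfare = 25 + 41 + 25 = 91

91


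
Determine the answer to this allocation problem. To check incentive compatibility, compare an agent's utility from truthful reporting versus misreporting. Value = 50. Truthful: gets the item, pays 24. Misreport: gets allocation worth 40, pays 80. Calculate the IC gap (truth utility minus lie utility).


Step 1: U(truth) = value - payment = 50 - 24 = 26
Step 2: U(lie) = allocation - payment = 40 - 80 = -40
Step 3: IC gap = 26 - (-40) = 66

66


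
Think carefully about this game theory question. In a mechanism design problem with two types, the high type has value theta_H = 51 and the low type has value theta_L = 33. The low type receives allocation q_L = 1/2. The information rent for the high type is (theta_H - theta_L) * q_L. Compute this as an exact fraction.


Step 1: theta_H - theta_L = 51 - 33 = 18
Step 2: Information rent = (theta_H - theta_L) * q_L
Step 3: = 18 * 1/2
Step 4: = 9

9


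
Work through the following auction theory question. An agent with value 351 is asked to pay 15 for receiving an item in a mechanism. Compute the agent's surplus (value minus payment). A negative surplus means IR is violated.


Step 1: Surplus = value - payment = 351 - 15 = 336
Step 2: IR is satisfied (surplus >= 0)

336


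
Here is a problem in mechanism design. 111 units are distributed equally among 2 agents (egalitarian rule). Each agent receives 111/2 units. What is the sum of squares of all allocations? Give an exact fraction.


Step 1: Each agent's share = 111/2
Step 2: Square of each share = (111/2)^2 = 12321/4
Step 3: Sum of squares = 2 * 12321/4 = 12321/2

12321/2


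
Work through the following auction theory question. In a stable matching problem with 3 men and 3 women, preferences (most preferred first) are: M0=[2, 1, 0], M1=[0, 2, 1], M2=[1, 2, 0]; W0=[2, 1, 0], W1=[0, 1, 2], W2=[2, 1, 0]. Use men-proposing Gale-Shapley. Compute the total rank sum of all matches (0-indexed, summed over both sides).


Step 1: Run Gale-Shapley (men propose, women hold best offer):
  M0 proposes to W2; she accepts
  M1 proposes to W0; she accepts
  M2 proposes to W1; she accepts
Step 2: Final matching: W0-M1, W1-M2, W2-M0
Step 3: 0-indexed ranks (man's rank of his match, then woman's): 0 + 1 + 0 + 2 + 0 + 2
Step 4: Total rank sum = 5

5


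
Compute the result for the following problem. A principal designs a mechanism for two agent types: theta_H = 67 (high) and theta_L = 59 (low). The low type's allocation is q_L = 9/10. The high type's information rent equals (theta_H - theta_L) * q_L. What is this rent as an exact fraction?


Step 1: theta_H - theta_L = 67 - 59 = 8
Step 2: Information rent = (theta_H - theta_L) * q_L
Step 3: = 8 * 9/10
Step 4: = 36/5

36/5


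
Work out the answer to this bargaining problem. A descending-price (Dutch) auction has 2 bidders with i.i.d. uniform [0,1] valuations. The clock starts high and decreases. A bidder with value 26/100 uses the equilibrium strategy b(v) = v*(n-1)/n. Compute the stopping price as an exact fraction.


Step 1: Dutch auctions are strategically equivalent to first-price auctions
Step 2: The equilibrium bid is b(v) = v*(n-1)/n
Step 3: b = 13/50 * 1/2
Step 4: b = 13/100

13/100


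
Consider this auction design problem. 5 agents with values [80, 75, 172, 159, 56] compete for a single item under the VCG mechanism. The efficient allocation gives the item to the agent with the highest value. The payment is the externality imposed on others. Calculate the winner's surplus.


Step 1: The winner is the agent with the highest value: agent 2 with value 172
Step 2: Values of other agents: [80, 75, 159, 56]
Step 3: VCG payment = max of others' values = 159
Step 4: Surplus = 172 - 159 = 13

13


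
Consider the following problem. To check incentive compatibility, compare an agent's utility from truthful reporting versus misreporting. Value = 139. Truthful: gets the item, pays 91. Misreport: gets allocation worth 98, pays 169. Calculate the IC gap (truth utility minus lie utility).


Step 1: U(truth) = value - payment = 139 - 91 = 48
Step 2: U(lie) = allocation - payment = 98 - 169 = -71
Step 3: IC gap = 48 - (-71) = 119

119


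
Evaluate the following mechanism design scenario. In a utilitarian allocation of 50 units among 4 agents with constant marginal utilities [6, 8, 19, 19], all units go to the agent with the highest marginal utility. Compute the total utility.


Step 1: The marginal utilities are [6, 8, 19, 19]
Step 2: The highest marginal utility is 19
Step 3: All 50 units go to that agent
Step 4: Total utility = 19 * 50 = 950

950


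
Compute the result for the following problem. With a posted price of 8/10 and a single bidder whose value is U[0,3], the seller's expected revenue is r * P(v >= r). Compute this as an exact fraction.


Step 1: Posted price r = 4/5, value support [0,3]
Step 2: P(v >= r) = (3 - 4/5)/3 = 11/15
Step 3: Expected revenue = r * P(v >= r) = 4/5 * 11/15
Step 4: Revenue = 44/75

44/75


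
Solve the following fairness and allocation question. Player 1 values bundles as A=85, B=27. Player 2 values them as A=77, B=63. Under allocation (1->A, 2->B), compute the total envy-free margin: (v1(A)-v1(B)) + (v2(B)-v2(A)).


Step 1: Player 1's margin = v1(A) - v1(B) = 85 - 27 = 58
Step 2: Player 2's margin = v2(B) - v2(A) = 63 - 77 = -14
Step 3: Total margin = 58 + -14 = 44

44


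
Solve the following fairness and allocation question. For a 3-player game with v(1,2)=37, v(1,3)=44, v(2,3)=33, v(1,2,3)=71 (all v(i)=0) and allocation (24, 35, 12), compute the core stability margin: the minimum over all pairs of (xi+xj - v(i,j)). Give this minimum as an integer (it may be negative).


Step 1: Slack for coalition (1,2): x1+x2 - v12 = 59 - 37 = 22
Step 2: Slack for coalition (1,3): x1+x3 - v13 = 36 - 44 = -8
Step 3: Slack for coalition (2,3): x2+x3 - v23 = 47 - 33 = 14
Step 4: Minimum slack = min(22, -8, 14) = -8, attained by (1,3); coalition (1,3) can block (slack < 0), so the allocation is not in the core

-8


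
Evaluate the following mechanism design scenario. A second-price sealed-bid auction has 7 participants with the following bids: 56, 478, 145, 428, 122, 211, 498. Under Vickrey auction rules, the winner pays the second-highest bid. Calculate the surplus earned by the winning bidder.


Step 1: Sort bids in descending order: 498, 478, 428, 211, 145, 122, 56
Step 2: The winning bid is the highest: 498
Step 3: The payment equals the second-highest bid: 478
Step 4: Surplus = winner's bid - payment = 498 - 478 = 20

20


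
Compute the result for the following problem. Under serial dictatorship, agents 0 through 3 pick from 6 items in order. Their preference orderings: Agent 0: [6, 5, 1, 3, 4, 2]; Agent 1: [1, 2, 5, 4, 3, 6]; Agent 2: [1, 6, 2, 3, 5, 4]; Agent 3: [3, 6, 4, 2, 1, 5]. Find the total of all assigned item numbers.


Step 1: Agent 0 picks item 6
Step 2: Agent 1 picks item 1
Step 3: Agent 2 picks item 2
Step 4: Agent 3 picks item 3
Step 5: Sum = 6 + 1 + 2 + 3 = 12

12


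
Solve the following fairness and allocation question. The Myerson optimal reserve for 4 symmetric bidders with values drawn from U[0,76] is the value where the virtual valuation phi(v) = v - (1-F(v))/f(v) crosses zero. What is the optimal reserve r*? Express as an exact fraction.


Step 1: For U[0,76], F(v) = v/76 and f(v) = 1/76
Step 2: phi(v) = v - (1 - v/76)/(1/76) = v - (76 - v) = 2v - 76
Step 3: Set phi(r*) = 0: 2r* - 76 = 0
Step 4: r* = 76/2 = 38 (the number of bidders n = 4 does not enter)

38


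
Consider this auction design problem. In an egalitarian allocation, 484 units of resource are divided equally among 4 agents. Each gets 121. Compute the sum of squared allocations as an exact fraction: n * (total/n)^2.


Step 1: Each agent's share = 484/4 = 121
Step 2: Square of each share = (121)^2 = 14641
Step 3: Sum of squares = 4 * 14641 = 58564

58564


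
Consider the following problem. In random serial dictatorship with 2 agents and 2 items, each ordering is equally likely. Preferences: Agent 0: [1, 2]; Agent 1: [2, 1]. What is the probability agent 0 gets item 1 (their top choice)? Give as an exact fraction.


Step 1: Agent 0 wants item 1
Step 2: There are 2 possible orderings of agents
Step 3: In 2 orderings, agent 0 gets item 1
Step 4: Probability = 2/2 = 1

1


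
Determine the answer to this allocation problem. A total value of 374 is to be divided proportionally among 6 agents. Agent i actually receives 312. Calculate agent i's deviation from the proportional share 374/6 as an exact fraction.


Step 1: Proportional share = 374/6 = 187/3
Step 2: Agent's actual allocation = 312
Step 3: Excess = 312 - 187/3 = 749/3

749/3


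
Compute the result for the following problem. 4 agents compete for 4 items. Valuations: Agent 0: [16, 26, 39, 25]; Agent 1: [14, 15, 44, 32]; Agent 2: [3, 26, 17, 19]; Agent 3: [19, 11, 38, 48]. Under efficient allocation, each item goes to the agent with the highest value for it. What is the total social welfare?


Step 1: For each item, find the maximum value among all agents.
Step 2: Item 0 -> Agent 3 (value 19)
Step 3: Item 1 -> Agent 0 (value 26)
Step 4: Item 2 -> Agent 1 (value 44)
Step 5: Item 3 -> Agent 3 (value 48)
Step 6: Total welfare = 19 + 26 + 44 + 48 = 137

137


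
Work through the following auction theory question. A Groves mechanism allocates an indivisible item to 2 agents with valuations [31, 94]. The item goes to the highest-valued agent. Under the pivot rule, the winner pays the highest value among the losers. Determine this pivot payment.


Step 1: The efficient winner is agent 1 with value 94
Step 2: Other agents' values: [31]
Step 3: Pivot payment = max(others) = 31
Step 4: The winner pays 31

31


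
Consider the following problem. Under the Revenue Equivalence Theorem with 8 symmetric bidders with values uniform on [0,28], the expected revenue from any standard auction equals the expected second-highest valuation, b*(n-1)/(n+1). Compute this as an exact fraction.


Step 1: By Revenue Equivalence, expected revenue = b*(n-1)/(n+1)
Step 2: Substituting n = 8, b = 28
Step 3: Revenue = 28*(8-1)/(8+1) = 28*7/9
Step 4: Revenue = 196/9

196/9


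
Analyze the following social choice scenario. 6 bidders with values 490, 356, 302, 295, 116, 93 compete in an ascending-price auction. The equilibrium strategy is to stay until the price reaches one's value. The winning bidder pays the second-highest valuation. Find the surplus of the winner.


Step 1: Identify the highest value: 490
Step 2: Identify the second-highest value: 356
Step 3: The final price = second-highest value = 356
Step 4: Surplus = 490 - 356 = 134

134


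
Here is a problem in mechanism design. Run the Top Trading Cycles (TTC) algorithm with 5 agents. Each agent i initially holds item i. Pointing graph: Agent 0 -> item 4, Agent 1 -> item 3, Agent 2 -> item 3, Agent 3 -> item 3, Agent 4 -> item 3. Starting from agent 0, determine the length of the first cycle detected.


Step 1: Trace the pointer graph from agent 0: 0 -> 4 -> 3 -> 3
Step 2: A cycle is detected when we revisit agent 3
Step 3: The cycle is: 3 -> 3
Step 4: Cycle length = 1

1


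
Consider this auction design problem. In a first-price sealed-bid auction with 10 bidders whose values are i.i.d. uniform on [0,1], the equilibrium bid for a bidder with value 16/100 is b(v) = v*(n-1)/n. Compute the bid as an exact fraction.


Step 1: The symmetric BNE bidding function is b(v) = v * (n-1) / n
Step 2: Substitute v = 4/25 and n = 10
Step 3: b = 4/25 * 9/10
Step 4: b = 18/125

18/125


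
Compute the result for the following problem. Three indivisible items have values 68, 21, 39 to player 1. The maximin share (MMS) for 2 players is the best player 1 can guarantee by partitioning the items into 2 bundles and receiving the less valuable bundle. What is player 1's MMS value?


Step 1: Item values = 68, 21, 39
Step 2: Enumerate all 2-bundle partitions and take the smaller bundle:
  Partition 1: {68} vs {21,39} -> bundles 68, 60; min = 60
  Partition 2: {21} vs {68,39} -> bundles 21, 107; min = 21
  Partition 3: {39} vs {68,21} -> bundles 39, 89; min = 39
Step 3: MMS = max(60, 21, 39) = 60

60


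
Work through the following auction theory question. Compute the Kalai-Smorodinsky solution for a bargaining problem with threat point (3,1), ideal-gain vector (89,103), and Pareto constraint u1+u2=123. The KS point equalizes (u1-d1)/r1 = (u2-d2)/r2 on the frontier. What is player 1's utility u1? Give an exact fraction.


Step 1: At the KS point, (u1-d1)/r1 = (u2-d2)/r2 = t and u1+u2 = 123
Step 2: u1 = d1 + r1*t and u2 = d2 + r2*t, so (d1 + r1*t) + (d2 + r2*t) = 123
Step 3: t = (123 - 3 - 1)/(89 + 103) = 119/192
Step 4: u1 = d1 + r1*t = 3 + 89 * 119/192 = 11167/192
Step 5: (Check: u2 = d2 + r2*t = 12449/192; u1+u2 = 11167/192 + 12449/192 = 123, on the frontier.)

11167/192


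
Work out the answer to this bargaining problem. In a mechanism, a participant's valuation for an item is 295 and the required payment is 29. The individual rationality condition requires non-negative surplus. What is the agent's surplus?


Step 1: Surplus = value - payment = 295 - 29 = 266
Step 2: IR is satisfied (surplus >= 0)

266


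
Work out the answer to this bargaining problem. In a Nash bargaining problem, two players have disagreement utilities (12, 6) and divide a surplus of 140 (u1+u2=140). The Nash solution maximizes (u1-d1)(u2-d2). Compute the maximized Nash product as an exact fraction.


Step 1: The Nash solution splits surplus symmetrically above the disagreement point
Step 2: u1 = (total + d1 - d2)/2 = (140 + 12 - 6)/2 = 73
Step 3: u2 = (total - d1 + d2)/2 = (140 - 12 + 6)/2 = 67
Step 4: Nash product = (73 - 12) * (67 - 6)
Step 5: = 61 * 61 = 3721

3721


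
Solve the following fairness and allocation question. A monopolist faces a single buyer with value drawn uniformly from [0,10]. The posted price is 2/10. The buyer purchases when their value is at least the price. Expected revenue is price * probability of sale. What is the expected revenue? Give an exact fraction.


Step 1: Posted price r = 1/5, value support [0,10]
Step 2: P(v >= r) = (10 - 1/5)/10 = 49/50
Step 3: Expected revenue = r * P(v >= r) = 1/5 * 49/50
Step 4: Revenue = 49/250

49/250


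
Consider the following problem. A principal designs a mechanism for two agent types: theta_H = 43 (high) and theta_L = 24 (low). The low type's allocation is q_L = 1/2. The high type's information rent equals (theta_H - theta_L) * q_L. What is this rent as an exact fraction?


Step 1: theta_H - theta_L = 43 - 24 = 19
Step 2: Information rent = (theta_H - theta_L) * q_L
Step 3: = 19 * 1/2
Step 4: = 19/2

19/2


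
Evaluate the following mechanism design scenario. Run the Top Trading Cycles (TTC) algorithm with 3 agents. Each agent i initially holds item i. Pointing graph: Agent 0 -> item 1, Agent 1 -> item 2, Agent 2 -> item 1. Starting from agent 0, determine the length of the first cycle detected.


Step 1: Trace the pointer graph from agent 0: 0 -> 1 -> 2 -> 1
Step 2: A cycle is detected when we revisit agent 1
Step 3: The cycle is: 1 -> 2 -> 1
Step 4: Cycle length = 2

2


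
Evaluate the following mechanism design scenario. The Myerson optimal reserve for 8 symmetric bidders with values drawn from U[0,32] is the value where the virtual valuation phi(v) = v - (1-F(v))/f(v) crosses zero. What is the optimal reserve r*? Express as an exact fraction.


Step 1: For U[0,32], F(v) = v/32 and f(v) = 1/32
Step 2: phi(v) = v - (1 - v/32)/(1/32) = v - (32 - v) = 2v - 32
Step 3: Set phi(r*) = 0: 2r* - 32 = 0
Step 4: r* = 32/2 = 16 (the number of bidders n = 8 does not enter)

16


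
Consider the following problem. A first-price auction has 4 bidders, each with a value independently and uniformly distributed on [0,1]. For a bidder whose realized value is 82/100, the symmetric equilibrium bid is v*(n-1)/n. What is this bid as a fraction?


Step 1: The symmetric BNE bidding function is b(v) = v * (n-1) / n
Step 2: Substitute v = 41/50 and n = 4
Step 3: b = 41/50 * 3/4
Step 4: b = 123/200

123/200


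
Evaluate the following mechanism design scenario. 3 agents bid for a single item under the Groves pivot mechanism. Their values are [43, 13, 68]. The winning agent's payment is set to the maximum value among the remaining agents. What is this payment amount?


Step 1: The efficient winner is agent 2 with value 68
Step 2: Other agents' values: [43, 13]
Step 3: Pivot payment = max(others) = 43
Step 4: The winner pays 43

43


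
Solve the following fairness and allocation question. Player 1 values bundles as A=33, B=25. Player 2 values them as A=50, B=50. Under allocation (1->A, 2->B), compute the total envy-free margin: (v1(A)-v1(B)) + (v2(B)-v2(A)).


Step 1: Player 1's margin = v1(A) - v1(B) = 33 - 25 = 8
Step 2: Player 2's margin = v2(B) - v2(A) = 50 - 50 = 0
Step 3: Total margin = 8 + 0 = 8

8


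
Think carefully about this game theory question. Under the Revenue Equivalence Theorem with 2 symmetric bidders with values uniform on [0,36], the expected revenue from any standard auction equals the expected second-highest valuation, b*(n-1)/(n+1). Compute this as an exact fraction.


Step 1: By Revenue Equivalence, expected revenue = b*(n-1)/(n+1)
Step 2: Substituting n = 2, b = 36
Step 3: Revenue = 36*(2-1)/(2+1) = 36*1/3
Step 4: Revenue = 36/3 = 12

12


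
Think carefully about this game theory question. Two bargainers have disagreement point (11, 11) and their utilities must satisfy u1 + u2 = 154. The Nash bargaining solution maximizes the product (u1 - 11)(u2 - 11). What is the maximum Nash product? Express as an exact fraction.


Step 1: The Nash solution splits surplus symmetrically above the disagreement point
Step 2: u1 = (total + d1 - d2)/2 = (154 + 11 - 11)/2 = 77
Step 3: u2 = (total - d1 + d2)/2 = (154 - 11 + 11)/2 = 77
Step 4: Nash product = (77 - 11) * (77 - 11)
Step 5: = 66 * 66 = 4356

4356


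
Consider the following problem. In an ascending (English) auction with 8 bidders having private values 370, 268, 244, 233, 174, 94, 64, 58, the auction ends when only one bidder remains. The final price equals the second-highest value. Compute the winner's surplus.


Step 1: Identify the highest value: 370
Step 2: Identify the second-highest value: 268
Step 3: The final price = second-highest value = 268
Step 4: Surplus = 370 - 268 = 102

102


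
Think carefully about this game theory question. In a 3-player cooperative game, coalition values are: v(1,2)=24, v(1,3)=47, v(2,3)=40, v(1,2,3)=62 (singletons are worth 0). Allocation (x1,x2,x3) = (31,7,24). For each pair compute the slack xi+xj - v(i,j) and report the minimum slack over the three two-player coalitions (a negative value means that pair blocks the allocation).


Step 1: Slack for coalition (1,2): x1+x2 - v12 = 38 - 24 = 14
Step 2: Slack for coalition (1,3): x1+x3 - v13 = 55 - 47 = 8
Step 3: Slack for coalition (2,3): x2+x3 - v23 = 31 - 40 = -9
Step 4: Minimum slack = min(14, 8, -9) = -9, attained by (2,3); coalition (2,3) can block (slack < 0), so the allocation is not in the core

-9


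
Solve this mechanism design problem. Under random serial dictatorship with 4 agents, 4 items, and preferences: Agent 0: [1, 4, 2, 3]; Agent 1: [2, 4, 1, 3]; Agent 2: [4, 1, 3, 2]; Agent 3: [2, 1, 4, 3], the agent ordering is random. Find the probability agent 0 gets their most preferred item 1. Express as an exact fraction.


Step 1: Agent 0 wants item 1
Step 2: There are 24 possible orderings of agents
Step 3: In 17 orderings, agent 0 gets item 1
Step 4: Probability = 17/24

17/24


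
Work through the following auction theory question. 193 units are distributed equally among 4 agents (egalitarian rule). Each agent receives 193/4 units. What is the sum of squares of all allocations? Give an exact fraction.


Step 1: Each agent's share = 193/4
Step 2: Square of each share = (193/4)^2 = 37249/16
Step 3: Sum of squares = 4 * 37249/16 = 37249/4

37249/4


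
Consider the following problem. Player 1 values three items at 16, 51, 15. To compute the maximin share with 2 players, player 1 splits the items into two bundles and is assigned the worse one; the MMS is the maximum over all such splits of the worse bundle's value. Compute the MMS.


Step 1: Item values = 16, 51, 15
Step 2: Enumerate all 2-bundle partitions and take the smaller bundle:
  Partition 1: {16} vs {51,15} -> bundles 16, 66; min = 16
  Partition 2: {51} vs {16,15} -> bundles 51, 31; min = 31
  Partition 3: {15} vs {16,51} -> bundles 15, 67; min = 15
Step 3: MMS = max(16, 31, 15) = 31

31


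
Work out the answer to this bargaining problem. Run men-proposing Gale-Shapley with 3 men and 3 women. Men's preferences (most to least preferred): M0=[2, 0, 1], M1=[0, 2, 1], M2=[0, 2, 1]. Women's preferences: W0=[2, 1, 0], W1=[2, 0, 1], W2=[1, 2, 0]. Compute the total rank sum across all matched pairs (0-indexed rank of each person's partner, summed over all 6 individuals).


Step 1: Run Gale-Shapley (men propose, women hold best offer):
  M0 proposes to W2; she accepts
  M1 proposes to W0; she accepts
  M2 proposes to W0; she switches from M1
  M1 proposes to W2; she switches from M0
  M0 proposes to W0; rejected
  M0 proposes to W1; she accepts
Step 2: Final matching: W0-M2, W1-M0, W2-M1
Step 3: 0-indexed ranks (man's rank of his match, then woman's): 0 + 0 + 2 + 1 + 1 + 0
Step 4: Total rank sum = 4

4


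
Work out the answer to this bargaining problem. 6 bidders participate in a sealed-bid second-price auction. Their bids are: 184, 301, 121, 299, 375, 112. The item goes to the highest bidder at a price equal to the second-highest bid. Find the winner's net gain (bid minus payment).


Step 1: Sort bids in descending order: 375, 301, 299, 184, 121, 112
Step 2: The winning bid is the highest: 375
Step 3: The payment equals the second-highest bid: 301
Step 4: Surplus = winner's bid - payment = 375 - 301 = 74

74


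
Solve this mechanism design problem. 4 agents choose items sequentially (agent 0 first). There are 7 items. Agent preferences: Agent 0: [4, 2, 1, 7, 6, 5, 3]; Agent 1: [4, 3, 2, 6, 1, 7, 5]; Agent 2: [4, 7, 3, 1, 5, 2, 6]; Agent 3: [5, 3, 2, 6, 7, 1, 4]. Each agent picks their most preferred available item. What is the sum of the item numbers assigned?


Step 1: Agent 0 picks item 4
Step 2: Agent 1 picks item 3
Step 3: Agent 2 picks item 7
Step 4: Agent 3 picks item 5
Step 5: Sum = 4 + 3 + 7 + 5 = 19

19


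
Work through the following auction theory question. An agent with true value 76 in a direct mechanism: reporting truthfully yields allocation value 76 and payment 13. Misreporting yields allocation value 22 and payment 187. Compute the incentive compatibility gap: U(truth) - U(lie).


Step 1: U(truth) = value - payment = 76 - 13 = 63
Step 2: U(lie) = allocation - payment = 22 - 187 = -165
Step 3: IC gap = 63 - (-165) = 228

228


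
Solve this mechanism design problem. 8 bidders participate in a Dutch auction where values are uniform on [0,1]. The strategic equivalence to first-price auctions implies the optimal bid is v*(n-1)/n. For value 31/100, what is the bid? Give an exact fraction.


Step 1: Dutch auctions are strategically equivalent to first-price auctions
Step 2: The equilibrium bid is b(v) = v*(n-1)/n
Step 3: b = 31/100 * 7/8
Step 4: b = 217/800

217/800


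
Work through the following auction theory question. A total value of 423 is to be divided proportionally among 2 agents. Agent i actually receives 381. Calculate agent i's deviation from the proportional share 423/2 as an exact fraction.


Step 1: Proportional share = 423/2
Step 2: Agent's actual allocation = 381
Step 3: Excess = 381 - 423/2 = 339/2

339/2


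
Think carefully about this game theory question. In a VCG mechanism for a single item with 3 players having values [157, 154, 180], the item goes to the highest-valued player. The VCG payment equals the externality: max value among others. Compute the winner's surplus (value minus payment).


Step 1: The winner is the agent with the highest value: agent 2 with value 180
Step 2: Values of other agents: [157, 154]
Step 3: VCG payment = max of others' values = 157
Step 4: Surplus = 180 - 157 = 23

23


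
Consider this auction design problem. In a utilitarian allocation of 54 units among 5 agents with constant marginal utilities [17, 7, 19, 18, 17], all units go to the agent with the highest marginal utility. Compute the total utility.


Step 1: The marginal utilities are [17, 7, 19, 18, 17]
Step 2: The highest marginal utility is 19
Step 3: All 54 units go to that agent
Step 4: Total utility = 19 * 54 = 1026

1026


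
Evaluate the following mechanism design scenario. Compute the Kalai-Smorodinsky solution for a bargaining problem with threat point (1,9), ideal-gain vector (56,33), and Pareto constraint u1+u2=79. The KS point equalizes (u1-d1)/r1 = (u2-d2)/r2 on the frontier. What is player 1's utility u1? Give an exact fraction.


Step 1: At the KS point, (u1-d1)/r1 = (u2-d2)/r2 = t and u1+u2 = 79
Step 2: u1 = d1 + r1*t and u2 = d2 + r2*t, so (d1 + r1*t) + (d2 + r2*t) = 79
Step 3: t = (79 - 1 - 9)/(56 + 33) = 69/89
Step 4: u1 = d1 + r1*t = 1 + 56 * 69/89 = 3953/89
Step 5: (Check: u2 = d2 + r2*t = 3078/89; u1+u2 = 3953/89 + 3078/89 = 79, on the frontier.)

3953/89
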